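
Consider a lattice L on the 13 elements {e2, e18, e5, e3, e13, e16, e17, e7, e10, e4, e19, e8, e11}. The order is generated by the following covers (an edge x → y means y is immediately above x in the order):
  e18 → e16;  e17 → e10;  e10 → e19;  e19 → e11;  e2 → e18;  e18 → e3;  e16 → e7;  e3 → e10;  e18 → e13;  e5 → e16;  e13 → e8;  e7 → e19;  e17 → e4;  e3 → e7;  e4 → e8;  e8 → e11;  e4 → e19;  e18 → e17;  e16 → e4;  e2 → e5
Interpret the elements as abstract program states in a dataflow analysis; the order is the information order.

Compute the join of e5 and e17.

e4

Common upper bounds of {e5, e17}: e11, e19, e4, e8.
The least among these is e4.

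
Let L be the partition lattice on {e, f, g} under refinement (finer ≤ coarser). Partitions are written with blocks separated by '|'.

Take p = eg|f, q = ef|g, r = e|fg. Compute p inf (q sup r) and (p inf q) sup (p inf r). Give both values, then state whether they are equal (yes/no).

eg|f; e|f|g; no

q sup r = efg, so p inf (q sup r) = eg|f inf efg = eg|f.
p inf q = e|f|g and p inf r = e|f|g, so (p inf q) sup (p inf r) = e|f|g sup e|f|g = e|f|g.
Equal: no.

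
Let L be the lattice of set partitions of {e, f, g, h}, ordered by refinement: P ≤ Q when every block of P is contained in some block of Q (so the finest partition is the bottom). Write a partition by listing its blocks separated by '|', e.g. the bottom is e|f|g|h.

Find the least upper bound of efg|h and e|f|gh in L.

The join of efg|h and e|f|gh merges any blocks that overlap across the partitions, giving efgh.

efgh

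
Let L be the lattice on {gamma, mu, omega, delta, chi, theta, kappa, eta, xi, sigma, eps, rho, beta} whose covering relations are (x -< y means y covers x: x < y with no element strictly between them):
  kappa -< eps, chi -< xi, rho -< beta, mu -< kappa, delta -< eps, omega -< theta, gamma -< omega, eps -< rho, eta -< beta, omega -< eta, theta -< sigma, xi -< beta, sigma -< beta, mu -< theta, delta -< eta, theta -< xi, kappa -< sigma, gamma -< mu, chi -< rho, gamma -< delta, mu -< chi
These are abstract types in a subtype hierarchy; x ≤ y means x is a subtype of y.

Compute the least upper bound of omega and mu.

Common upper bounds of {omega, mu}: beta, sigma, theta, xi.
The least among these is theta.

theta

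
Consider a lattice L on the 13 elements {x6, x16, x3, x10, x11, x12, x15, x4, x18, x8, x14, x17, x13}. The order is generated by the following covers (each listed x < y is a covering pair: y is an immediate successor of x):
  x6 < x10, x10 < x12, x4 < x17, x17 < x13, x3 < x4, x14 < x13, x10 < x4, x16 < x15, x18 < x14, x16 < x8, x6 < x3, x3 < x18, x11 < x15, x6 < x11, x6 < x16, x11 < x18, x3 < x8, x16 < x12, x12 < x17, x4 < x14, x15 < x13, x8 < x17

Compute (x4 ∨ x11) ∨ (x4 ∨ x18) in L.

x14

x4 ∨ x11 = x14
x4 ∨ x18 = x14
x14 ∨ x14 = x14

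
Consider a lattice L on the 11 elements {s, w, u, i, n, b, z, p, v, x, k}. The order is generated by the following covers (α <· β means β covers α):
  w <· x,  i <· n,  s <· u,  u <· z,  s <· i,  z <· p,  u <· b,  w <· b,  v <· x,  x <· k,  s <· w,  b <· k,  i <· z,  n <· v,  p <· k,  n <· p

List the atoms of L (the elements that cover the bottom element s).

The atoms are exactly the elements that cover s: i, u, w.

i, u, w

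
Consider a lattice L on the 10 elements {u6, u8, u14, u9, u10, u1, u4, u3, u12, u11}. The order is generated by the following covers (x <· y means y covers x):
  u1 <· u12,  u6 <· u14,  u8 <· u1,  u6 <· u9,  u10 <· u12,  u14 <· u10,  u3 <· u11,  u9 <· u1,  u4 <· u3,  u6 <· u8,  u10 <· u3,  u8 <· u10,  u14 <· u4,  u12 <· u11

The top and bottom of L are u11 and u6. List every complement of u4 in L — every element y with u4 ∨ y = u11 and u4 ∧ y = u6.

u1, u9

Need y with u4 ∨ y = u11 and u4 ∧ y = u6.
Checking each element gives: u1, u9.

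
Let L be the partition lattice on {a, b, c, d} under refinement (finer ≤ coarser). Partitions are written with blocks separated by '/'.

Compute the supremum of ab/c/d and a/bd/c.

abd/c

The join of ab/c/d and a/bd/c merges any blocks that overlap across the partitions, giving abd/c.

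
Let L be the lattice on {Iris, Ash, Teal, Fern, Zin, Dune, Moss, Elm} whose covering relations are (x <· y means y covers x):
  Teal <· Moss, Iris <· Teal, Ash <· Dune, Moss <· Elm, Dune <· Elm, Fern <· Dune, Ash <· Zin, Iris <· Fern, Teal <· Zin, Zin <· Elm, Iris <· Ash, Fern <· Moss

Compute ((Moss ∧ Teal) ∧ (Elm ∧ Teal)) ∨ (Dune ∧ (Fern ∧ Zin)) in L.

Moss ∧ Teal = Teal
Elm ∧ Teal = Teal
Teal ∧ Teal = Teal
Fern ∧ Zin = Iris
Dune ∧ Iris = Iris
Teal ∨ Iris = Teal

Teal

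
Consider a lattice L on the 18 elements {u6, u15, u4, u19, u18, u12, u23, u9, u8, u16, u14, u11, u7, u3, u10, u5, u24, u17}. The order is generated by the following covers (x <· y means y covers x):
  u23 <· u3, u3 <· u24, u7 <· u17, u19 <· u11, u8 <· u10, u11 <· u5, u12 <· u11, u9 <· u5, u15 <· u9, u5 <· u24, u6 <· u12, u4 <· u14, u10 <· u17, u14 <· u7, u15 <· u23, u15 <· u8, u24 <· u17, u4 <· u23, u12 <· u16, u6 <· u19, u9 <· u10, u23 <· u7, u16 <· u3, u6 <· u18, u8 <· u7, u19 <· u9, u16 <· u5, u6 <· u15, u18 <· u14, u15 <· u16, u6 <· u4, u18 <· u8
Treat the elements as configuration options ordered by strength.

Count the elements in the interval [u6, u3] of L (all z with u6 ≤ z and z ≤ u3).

The interval [u6, u3] = {u12, u15, u16, u23, u3, u4, u6}, which has 7 elements.

7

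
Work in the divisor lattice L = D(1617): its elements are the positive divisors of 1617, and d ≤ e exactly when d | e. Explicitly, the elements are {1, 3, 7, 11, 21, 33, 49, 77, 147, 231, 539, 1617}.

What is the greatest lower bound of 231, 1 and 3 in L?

Common lower bounds of {231, 1, 3}: 1.
The greatest among these is 1.

1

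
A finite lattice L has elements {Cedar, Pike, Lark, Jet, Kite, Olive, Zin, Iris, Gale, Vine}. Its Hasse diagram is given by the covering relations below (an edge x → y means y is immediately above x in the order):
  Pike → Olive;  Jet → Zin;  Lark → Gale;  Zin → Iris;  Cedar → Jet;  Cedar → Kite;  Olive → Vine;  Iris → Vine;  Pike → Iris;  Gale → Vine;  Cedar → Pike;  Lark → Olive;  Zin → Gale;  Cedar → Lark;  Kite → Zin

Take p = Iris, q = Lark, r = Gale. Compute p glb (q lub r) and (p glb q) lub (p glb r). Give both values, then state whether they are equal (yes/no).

Zin; Zin; yes

q lub r = Gale, so p glb (q lub r) = Iris glb Gale = Zin.
p glb q = Cedar and p glb r = Zin, so (p glb q) lub (p glb r) = Cedar lub Zin = Zin.
Equal: yes.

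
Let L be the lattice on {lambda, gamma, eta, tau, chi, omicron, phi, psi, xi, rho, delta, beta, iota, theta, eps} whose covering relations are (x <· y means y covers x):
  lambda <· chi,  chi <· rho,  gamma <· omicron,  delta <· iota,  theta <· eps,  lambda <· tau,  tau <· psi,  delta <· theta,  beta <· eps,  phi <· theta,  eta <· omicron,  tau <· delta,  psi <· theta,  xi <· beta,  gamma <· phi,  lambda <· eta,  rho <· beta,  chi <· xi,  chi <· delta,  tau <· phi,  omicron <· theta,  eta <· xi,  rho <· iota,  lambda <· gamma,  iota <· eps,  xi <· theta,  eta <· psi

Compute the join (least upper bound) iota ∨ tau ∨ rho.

iota

Common upper bounds of {iota, tau, rho}: eps, iota.
The least among these is iota.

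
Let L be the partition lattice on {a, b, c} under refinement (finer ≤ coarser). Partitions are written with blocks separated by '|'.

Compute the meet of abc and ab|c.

The meet (common refinement) of abc and ab|c intersects blocks pairwise, giving ab|c.

ab|c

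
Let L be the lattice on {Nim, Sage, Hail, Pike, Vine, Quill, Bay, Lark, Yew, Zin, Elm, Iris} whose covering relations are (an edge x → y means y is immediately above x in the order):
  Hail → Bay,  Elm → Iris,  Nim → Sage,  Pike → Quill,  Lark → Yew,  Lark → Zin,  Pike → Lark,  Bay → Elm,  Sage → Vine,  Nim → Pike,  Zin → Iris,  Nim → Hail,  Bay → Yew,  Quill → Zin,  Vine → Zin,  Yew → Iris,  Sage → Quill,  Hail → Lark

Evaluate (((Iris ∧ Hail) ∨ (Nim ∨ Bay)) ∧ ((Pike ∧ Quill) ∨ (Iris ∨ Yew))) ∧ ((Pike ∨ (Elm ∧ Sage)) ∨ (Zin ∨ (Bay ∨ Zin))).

Bay

Iris ∧ Hail = Hail
Nim ∨ Bay = Bay
Hail ∨ Bay = Bay
Pike ∧ Quill = Pike
Iris ∨ Yew = Iris
Pike ∨ Iris = Iris
Bay ∧ Iris = Bay
Elm ∧ Sage = Nim
Pike ∨ Nim = Pike
Bay ∨ Zin = Iris
Zin ∨ Iris = Iris
Pike ∨ Iris = Iris
Bay ∧ Iris = Bay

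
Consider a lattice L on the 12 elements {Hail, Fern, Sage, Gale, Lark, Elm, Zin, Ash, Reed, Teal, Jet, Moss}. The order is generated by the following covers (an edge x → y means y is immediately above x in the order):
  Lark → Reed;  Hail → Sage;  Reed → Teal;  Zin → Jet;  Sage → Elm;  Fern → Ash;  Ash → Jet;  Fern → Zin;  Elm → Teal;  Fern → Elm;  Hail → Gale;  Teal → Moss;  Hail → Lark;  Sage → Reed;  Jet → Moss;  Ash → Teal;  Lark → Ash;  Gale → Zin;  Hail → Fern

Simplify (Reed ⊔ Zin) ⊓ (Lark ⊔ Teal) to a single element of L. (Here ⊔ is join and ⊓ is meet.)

Reed ∨ Zin = Moss
Lark ∨ Teal = Teal
Moss ∧ Teal = Teal

Teal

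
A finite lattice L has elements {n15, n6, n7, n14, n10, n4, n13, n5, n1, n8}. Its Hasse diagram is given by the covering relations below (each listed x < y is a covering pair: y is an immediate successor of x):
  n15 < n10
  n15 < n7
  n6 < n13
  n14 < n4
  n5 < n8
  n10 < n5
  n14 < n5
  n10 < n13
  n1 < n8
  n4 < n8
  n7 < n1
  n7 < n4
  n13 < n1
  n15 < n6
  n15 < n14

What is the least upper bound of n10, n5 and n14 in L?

n5

Common upper bounds of {n10, n5, n14}: n5, n8.
The least among these is n5.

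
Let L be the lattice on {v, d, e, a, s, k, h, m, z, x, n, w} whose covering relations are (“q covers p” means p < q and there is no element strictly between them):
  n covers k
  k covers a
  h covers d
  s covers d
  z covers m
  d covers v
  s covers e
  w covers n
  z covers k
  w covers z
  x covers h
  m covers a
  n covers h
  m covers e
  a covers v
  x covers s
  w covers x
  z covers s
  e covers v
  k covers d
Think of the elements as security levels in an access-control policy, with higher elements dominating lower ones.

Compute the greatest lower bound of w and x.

Common lower bounds of {w, x}: d, e, h, s, v, x.
The greatest among these is x.

x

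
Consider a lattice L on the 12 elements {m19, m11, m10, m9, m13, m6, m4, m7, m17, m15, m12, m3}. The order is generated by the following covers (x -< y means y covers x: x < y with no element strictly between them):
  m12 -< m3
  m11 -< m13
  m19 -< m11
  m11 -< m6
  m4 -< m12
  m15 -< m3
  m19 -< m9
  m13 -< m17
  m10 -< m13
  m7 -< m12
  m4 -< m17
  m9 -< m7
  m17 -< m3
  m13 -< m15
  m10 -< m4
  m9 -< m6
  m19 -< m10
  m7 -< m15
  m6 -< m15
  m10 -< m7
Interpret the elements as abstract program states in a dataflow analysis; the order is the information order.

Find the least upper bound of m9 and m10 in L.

Common upper bounds of {m9, m10}: m12, m15, m3, m7.
The least among these is m7.

m7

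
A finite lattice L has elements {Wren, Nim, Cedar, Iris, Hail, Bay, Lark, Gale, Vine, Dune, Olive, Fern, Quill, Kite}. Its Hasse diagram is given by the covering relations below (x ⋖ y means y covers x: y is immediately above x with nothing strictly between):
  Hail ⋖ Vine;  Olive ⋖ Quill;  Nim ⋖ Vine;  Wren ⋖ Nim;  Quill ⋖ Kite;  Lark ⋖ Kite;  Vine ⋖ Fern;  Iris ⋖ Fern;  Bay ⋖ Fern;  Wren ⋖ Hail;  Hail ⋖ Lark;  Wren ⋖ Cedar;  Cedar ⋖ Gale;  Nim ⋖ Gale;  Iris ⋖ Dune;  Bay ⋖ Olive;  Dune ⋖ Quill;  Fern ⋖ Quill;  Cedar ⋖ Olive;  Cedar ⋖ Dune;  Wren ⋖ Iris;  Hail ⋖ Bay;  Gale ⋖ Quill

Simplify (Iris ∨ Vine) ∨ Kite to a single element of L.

Iris ∨ Vine = Fern
Fern ∨ Kite = Kite

Kite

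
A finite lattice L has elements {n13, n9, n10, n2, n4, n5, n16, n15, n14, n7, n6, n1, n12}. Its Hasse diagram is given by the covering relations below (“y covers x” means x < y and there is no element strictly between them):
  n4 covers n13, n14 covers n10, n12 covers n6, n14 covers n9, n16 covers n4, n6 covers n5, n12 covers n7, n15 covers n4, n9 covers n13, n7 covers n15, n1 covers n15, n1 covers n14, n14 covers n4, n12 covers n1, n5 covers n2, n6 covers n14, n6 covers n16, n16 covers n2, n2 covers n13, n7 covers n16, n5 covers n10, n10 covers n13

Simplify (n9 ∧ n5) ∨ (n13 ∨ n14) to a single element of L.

n14

n9 ∧ n5 = n13
n13 ∨ n14 = n14
n13 ∨ n14 = n14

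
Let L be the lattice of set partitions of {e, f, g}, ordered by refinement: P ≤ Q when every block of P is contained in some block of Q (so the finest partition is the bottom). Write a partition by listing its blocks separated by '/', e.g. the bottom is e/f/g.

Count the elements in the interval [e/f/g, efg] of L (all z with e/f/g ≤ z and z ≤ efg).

The interval [e/f/g, efg] = {e/f/g, e/fg, ef/g, efg, eg/f}, which has 5 elements.

5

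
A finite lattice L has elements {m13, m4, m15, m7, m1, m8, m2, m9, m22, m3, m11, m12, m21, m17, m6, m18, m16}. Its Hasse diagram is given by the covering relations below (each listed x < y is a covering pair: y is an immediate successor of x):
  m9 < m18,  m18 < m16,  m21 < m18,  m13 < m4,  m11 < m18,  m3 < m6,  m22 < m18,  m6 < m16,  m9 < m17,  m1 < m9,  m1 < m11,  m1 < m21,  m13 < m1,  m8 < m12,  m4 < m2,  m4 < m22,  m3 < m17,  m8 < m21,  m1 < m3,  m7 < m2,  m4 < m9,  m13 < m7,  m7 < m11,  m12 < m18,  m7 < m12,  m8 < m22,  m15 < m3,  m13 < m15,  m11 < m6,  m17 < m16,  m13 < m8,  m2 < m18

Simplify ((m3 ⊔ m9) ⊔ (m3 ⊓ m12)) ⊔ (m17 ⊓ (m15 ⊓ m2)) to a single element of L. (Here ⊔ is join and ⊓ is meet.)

m3 ∨ m9 = m17
m3 ∧ m12 = m13
m17 ∨ m13 = m17
m15 ∧ m2 = m13
m17 ∧ m13 = m13
m17 ∨ m13 = m17

m17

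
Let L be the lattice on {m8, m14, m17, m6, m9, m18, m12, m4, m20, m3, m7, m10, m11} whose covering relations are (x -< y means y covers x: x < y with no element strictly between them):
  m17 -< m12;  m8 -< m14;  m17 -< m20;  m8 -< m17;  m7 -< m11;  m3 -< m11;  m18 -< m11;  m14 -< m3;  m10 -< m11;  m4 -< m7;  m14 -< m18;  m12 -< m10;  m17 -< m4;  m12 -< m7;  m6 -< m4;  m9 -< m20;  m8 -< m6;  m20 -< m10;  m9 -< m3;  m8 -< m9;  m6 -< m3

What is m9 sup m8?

Common upper bounds of {m9, m8}: m10, m11, m20, m3, m9.
The least among these is m9.

m9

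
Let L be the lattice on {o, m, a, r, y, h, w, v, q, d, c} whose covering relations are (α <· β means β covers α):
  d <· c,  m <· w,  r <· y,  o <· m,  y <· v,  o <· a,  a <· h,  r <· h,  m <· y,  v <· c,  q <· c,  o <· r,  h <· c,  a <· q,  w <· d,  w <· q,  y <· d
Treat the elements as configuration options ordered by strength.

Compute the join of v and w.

Common upper bounds of {v, w}: c.
The least among these is c.

c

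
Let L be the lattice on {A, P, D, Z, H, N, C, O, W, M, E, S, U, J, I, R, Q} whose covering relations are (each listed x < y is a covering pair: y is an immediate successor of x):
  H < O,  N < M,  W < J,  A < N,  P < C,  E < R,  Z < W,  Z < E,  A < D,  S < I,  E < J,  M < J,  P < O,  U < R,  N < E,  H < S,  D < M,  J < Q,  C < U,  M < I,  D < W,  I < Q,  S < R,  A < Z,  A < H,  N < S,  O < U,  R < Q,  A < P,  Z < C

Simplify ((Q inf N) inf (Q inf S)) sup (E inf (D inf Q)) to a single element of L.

Q ∧ N = N
Q ∧ S = S
N ∧ S = N
D ∧ Q = D
E ∧ D = A
N ∨ A = N

N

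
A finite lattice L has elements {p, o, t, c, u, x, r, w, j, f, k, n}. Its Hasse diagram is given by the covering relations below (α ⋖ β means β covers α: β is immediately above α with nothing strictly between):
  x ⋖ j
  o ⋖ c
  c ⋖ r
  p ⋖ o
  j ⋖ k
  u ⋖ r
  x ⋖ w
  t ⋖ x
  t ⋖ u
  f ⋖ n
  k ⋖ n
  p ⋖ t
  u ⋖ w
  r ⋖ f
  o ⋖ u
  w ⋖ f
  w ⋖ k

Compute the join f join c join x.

f

Common upper bounds of {f, c, x}: f, n.
The least among these is f.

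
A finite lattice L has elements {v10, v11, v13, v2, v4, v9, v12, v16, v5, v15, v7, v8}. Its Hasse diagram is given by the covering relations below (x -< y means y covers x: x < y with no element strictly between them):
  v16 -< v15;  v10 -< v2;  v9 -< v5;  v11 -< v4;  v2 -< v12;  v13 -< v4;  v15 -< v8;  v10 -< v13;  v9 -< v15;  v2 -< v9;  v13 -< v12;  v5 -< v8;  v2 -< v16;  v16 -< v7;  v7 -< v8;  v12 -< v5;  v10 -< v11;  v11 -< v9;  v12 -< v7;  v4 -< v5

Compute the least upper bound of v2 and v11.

Common upper bounds of {v2, v11}: v15, v5, v8, v9.
The least among these is v9.

v9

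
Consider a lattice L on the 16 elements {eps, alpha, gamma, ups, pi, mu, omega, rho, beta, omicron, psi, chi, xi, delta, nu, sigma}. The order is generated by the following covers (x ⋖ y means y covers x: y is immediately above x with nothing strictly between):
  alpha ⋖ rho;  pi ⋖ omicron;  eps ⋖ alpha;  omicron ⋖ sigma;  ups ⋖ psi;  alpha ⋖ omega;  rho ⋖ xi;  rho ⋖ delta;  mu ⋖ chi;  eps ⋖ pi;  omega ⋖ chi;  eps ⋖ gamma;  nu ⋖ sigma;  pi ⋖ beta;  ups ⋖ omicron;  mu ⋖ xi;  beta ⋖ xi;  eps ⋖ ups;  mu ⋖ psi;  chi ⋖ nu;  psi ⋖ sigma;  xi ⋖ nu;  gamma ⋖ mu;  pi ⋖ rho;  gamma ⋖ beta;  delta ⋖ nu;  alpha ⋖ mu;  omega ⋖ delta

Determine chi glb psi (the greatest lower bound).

Common lower bounds of {chi, psi}: alpha, eps, gamma, mu.
The greatest among these is mu.

mu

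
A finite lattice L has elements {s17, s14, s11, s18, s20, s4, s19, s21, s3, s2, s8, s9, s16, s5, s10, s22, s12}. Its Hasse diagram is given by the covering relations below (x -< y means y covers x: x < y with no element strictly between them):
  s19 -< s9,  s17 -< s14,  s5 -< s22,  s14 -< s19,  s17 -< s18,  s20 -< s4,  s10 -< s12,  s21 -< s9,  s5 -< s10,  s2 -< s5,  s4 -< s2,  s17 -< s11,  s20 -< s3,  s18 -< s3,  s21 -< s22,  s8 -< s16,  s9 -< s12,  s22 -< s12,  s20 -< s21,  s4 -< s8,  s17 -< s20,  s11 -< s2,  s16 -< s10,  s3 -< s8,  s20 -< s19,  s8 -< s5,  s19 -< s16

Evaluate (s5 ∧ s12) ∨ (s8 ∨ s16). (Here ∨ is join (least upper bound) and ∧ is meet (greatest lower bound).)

s10

s5 ∧ s12 = s5
s8 ∨ s16 = s16
s5 ∨ s16 = s10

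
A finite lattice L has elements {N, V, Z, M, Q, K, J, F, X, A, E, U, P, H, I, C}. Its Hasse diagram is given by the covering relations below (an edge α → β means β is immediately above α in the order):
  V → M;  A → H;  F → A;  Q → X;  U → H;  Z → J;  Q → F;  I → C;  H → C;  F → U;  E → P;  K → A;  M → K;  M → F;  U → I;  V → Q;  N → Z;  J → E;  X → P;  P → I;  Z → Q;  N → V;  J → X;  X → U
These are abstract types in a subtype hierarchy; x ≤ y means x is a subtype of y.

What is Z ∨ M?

Common upper bounds of {Z, M}: A, C, F, H, I, U.
The least among these is F.

F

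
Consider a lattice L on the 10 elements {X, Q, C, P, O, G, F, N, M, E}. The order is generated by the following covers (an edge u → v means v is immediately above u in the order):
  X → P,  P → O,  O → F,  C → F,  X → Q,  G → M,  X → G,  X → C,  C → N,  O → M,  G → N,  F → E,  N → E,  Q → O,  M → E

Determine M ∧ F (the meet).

Common lower bounds of {M, F}: O, P, Q, X.
The greatest among these is O.

O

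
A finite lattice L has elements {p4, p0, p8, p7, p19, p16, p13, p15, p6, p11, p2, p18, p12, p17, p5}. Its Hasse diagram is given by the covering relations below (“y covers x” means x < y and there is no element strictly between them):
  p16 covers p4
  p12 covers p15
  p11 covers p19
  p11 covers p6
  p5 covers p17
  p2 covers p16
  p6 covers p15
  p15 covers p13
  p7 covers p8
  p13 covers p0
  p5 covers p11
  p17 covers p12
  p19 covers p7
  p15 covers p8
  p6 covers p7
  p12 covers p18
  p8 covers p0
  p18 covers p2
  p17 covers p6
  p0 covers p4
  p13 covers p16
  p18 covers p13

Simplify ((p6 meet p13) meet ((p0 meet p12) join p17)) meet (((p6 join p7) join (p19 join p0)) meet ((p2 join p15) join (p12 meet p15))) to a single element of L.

p13

p6 ∧ p13 = p13
p0 ∧ p12 = p0
p0 ∨ p17 = p17
p13 ∧ p17 = p13
p6 ∨ p7 = p6
p19 ∨ p0 = p19
p6 ∨ p19 = p11
p2 ∨ p15 = p12
p12 ∧ p15 = p15
p12 ∨ p15 = p12
p11 ∧ p12 = p15
p13 ∧ p15 = p13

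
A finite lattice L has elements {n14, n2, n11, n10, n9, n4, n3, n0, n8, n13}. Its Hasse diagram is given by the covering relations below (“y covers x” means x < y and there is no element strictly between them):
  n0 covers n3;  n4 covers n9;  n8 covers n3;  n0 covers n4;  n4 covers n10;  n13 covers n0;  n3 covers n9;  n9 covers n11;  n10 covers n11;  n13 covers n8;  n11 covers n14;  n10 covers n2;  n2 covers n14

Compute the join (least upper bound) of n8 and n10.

n13

Common upper bounds of {n8, n10}: n13.
The least among these is n13.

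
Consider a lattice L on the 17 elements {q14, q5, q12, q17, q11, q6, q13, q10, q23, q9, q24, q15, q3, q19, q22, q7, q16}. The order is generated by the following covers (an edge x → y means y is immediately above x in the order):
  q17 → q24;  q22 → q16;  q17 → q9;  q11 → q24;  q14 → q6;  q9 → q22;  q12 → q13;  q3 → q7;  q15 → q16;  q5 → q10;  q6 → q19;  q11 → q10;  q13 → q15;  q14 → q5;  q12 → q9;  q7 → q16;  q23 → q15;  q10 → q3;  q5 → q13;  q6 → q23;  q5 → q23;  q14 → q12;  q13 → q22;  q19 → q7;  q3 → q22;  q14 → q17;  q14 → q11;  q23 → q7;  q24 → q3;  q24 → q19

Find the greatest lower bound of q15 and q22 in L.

Common lower bounds of {q15, q22}: q12, q13, q14, q5.
The greatest among these is q13.

q13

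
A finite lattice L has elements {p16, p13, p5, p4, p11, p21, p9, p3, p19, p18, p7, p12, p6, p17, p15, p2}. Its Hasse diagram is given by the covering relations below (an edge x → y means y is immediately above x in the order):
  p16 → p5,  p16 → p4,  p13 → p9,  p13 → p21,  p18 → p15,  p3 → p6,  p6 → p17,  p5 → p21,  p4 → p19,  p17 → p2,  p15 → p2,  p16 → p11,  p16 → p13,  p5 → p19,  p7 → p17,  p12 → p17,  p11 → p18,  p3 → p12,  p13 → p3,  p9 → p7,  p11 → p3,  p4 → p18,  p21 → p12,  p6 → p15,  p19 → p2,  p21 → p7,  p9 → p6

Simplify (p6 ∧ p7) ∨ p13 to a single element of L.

p6 ∧ p7 = p9
p9 ∨ p13 = p9

p9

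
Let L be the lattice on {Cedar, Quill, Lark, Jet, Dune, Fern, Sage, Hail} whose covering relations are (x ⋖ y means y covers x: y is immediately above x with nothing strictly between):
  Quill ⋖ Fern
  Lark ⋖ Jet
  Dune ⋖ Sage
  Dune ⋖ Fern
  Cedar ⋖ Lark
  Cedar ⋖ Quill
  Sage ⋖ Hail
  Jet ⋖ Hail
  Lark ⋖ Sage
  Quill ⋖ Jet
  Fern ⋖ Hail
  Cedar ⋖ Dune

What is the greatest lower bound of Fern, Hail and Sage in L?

Dune

Common lower bounds of {Fern, Hail, Sage}: Cedar, Dune.
The greatest among these is Dune.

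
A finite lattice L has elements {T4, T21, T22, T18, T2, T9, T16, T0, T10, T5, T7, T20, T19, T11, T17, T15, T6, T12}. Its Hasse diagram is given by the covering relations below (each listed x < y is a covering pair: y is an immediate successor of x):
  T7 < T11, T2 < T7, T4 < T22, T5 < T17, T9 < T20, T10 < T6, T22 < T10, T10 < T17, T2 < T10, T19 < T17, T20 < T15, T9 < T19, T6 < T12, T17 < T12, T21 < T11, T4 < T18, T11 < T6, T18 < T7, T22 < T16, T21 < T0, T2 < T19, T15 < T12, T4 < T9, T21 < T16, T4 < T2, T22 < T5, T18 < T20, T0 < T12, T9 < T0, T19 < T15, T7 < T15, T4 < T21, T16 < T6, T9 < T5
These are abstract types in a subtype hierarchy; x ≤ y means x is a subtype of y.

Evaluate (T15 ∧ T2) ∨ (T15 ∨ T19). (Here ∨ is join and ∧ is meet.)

T15 ∧ T2 = T2
T15 ∨ T19 = T15
T2 ∨ T15 = T15

T15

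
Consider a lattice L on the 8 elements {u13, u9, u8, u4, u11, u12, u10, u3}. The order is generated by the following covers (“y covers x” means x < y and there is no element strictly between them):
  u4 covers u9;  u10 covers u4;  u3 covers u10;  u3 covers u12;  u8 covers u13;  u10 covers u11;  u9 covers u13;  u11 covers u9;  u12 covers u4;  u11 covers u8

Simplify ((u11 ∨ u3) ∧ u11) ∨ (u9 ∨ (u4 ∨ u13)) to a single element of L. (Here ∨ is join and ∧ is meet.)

u11 ∨ u3 = u3
u3 ∧ u11 = u11
u4 ∨ u13 = u4
u9 ∨ u4 = u4
u11 ∨ u4 = u10

u10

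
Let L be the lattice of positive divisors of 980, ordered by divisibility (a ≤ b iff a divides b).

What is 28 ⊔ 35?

In the divisibility order, the join is the least common multiple: lcm(28, 35) = 140.

140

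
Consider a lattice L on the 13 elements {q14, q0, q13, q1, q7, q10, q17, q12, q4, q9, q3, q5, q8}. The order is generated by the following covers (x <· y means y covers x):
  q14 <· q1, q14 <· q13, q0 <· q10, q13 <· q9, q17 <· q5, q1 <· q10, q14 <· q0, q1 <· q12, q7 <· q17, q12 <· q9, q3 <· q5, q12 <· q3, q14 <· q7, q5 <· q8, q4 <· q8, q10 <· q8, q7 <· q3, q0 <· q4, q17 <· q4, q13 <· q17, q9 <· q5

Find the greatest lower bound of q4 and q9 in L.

q13

Common lower bounds of {q4, q9}: q13, q14.
The greatest among these is q13.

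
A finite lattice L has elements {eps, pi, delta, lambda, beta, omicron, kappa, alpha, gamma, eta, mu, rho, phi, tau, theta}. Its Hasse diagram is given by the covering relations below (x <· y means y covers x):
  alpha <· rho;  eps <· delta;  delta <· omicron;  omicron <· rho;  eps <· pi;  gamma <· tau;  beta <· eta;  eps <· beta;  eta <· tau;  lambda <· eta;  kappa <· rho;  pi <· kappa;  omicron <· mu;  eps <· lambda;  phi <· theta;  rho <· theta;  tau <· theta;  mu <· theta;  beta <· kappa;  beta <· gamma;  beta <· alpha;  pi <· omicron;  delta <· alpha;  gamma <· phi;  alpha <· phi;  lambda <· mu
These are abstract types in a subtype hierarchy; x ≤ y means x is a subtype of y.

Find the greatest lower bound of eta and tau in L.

Common lower bounds of {eta, tau}: beta, eps, eta, lambda.
The greatest among these is eta.

eta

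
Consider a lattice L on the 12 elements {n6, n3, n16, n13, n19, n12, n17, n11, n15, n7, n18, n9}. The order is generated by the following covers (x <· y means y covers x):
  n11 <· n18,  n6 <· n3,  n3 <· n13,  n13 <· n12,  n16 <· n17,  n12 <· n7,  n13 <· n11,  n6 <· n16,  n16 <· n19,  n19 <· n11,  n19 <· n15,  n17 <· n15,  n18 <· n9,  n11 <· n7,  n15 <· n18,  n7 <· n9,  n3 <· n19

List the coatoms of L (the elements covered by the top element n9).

The coatoms are exactly the elements covered by n9: n18, n7.

n18, n7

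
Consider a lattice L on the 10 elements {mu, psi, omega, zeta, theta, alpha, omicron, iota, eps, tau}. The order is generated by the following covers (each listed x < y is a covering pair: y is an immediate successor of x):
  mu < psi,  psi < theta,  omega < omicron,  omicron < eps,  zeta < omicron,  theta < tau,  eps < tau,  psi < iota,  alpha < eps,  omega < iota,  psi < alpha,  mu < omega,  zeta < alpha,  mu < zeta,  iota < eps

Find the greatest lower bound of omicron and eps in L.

omicron

Common lower bounds of {omicron, eps}: mu, omega, omicron, zeta.
The greatest among these is omicron.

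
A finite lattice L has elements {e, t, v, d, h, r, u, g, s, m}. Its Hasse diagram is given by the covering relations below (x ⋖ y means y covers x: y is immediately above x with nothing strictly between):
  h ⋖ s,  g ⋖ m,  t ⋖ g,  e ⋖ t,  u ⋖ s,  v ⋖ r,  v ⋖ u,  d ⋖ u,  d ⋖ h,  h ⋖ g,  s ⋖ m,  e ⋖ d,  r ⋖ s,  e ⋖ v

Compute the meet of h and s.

h

Common lower bounds of {h, s}: d, e, h.
The greatest among these is h.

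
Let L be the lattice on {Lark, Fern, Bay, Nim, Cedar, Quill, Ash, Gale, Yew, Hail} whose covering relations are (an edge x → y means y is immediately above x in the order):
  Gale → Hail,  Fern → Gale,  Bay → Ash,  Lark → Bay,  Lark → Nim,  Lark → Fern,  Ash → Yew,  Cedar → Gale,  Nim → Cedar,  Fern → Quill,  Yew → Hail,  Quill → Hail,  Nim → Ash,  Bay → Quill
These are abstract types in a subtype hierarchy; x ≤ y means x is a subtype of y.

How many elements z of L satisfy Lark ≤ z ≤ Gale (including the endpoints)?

5

The interval [Lark, Gale] = {Cedar, Fern, Gale, Lark, Nim}, which has 5 elements.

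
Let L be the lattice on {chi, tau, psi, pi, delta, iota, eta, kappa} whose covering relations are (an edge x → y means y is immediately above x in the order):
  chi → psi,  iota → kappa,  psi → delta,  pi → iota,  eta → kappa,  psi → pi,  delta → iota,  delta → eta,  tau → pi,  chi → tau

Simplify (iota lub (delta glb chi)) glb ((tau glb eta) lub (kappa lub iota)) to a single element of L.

delta ∧ chi = chi
iota ∨ chi = iota
tau ∧ eta = chi
kappa ∨ iota = kappa
chi ∨ kappa = kappa
iota ∧ kappa = iota

iota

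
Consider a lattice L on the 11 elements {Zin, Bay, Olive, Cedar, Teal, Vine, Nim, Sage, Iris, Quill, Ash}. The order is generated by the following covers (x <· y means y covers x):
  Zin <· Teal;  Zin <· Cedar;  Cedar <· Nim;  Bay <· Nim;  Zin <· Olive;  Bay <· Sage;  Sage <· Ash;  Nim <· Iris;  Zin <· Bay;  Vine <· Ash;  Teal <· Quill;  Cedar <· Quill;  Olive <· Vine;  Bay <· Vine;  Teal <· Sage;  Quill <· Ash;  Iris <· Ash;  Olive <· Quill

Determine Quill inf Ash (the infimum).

Common lower bounds of {Quill, Ash}: Cedar, Olive, Quill, Teal, Zin.
The greatest among these is Quill.

Quill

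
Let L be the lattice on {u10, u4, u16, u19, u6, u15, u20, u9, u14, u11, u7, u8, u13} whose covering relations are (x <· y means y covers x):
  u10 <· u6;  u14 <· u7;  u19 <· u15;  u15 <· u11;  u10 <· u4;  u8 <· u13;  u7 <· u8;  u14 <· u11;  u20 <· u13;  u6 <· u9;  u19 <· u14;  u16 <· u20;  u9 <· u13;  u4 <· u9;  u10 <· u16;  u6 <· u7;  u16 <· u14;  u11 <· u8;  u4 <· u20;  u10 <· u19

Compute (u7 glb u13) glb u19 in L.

u19

u7 ∧ u13 = u7
u7 ∧ u19 = u19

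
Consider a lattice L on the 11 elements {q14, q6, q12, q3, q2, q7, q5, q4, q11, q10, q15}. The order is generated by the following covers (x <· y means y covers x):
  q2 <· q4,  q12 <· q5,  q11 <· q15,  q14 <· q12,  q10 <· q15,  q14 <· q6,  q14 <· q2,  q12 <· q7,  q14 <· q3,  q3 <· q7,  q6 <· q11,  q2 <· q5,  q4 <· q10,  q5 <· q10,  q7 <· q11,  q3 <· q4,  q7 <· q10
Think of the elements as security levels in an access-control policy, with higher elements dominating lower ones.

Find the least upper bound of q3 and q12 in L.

q7

Common upper bounds of {q3, q12}: q10, q11, q15, q7.
The least among these is q7.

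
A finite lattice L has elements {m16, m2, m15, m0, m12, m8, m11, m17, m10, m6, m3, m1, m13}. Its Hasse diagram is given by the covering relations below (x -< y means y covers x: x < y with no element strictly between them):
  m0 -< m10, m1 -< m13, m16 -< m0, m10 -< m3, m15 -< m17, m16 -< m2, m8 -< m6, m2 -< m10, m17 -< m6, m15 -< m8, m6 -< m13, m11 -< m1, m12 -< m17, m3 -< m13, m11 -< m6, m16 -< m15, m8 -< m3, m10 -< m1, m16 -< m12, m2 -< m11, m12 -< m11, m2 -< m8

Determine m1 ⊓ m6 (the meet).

m11

Common lower bounds of {m1, m6}: m11, m12, m16, m2.
The greatest among these is m11.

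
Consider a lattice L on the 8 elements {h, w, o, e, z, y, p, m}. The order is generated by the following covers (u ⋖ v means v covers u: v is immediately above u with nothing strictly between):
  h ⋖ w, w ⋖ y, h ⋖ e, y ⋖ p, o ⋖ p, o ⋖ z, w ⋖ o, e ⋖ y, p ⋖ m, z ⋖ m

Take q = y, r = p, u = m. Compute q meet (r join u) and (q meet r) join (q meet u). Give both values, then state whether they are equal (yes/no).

r join u = m, so q meet (r join u) = y meet m = y.
q meet r = y and q meet u = y, so (q meet r) join (q meet u) = y join y = y.
Equal: yes.

y; y; yes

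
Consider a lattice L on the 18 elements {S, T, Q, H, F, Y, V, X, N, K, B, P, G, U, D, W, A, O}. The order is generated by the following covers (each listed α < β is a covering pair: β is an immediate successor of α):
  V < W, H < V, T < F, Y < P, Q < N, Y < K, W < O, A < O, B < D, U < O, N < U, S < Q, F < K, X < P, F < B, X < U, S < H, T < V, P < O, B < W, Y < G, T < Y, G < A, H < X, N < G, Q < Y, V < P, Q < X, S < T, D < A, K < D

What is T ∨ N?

Common upper bounds of {T, N}: A, G, O.
The least among these is G.

G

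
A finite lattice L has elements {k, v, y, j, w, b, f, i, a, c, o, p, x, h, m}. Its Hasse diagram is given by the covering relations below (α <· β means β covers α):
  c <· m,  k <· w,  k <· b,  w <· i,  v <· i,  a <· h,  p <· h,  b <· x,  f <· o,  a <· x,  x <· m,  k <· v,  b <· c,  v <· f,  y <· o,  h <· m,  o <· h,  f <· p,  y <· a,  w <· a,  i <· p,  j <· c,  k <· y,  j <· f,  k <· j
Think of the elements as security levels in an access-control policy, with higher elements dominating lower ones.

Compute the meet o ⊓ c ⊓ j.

j

Common lower bounds of {o, c, j}: j, k.
The greatest among these is j.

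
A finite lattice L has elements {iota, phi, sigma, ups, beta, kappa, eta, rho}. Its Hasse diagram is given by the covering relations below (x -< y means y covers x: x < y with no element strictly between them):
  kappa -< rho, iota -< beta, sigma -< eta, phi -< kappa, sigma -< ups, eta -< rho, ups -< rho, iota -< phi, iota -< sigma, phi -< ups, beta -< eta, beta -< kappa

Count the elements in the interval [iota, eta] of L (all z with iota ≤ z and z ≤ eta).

The interval [iota, eta] = {beta, eta, iota, sigma}, which has 4 elements.

4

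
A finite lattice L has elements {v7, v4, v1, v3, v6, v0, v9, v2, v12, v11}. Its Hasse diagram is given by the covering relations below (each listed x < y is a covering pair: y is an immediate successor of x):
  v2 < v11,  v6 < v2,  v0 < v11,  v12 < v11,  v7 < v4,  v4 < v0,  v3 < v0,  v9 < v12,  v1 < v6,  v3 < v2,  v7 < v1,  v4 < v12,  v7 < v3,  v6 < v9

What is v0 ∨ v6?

v11

Common upper bounds of {v0, v6}: v11.
The least among these is v11.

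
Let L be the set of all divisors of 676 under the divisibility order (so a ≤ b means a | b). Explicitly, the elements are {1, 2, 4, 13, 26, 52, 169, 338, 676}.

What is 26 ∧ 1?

1

Common lower bounds of {26, 1}: 1.
The greatest among these is 1.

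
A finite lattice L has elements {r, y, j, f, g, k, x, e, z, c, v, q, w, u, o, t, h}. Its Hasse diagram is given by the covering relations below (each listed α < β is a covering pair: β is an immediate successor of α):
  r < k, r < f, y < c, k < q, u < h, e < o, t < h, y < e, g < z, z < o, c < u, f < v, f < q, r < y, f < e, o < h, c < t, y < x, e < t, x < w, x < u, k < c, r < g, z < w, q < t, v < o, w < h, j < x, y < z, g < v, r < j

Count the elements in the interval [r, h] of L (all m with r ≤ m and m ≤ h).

17

The interval [r, h] = {c, e, f, g, h, j, k, o, q, r, t, u, v, w, x, y, z}, which has 17 elements.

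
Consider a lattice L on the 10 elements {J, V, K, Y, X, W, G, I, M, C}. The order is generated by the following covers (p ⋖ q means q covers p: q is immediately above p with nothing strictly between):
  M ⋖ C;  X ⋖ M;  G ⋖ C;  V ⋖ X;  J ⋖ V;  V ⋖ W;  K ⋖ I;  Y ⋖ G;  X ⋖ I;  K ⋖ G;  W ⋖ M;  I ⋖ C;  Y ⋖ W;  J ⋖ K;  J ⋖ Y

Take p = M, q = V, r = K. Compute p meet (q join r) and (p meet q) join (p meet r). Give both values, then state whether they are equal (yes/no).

q join r = I, so p meet (q join r) = M meet I = X.
p meet q = V and p meet r = J, so (p meet q) join (p meet r) = V join J = V.
Equal: no.

X; V; no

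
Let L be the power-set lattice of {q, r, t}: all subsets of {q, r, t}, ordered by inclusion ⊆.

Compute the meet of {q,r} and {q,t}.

{q}

Under ⊆, meet is intersection: {q,r} ∩ {q,t} = {q}.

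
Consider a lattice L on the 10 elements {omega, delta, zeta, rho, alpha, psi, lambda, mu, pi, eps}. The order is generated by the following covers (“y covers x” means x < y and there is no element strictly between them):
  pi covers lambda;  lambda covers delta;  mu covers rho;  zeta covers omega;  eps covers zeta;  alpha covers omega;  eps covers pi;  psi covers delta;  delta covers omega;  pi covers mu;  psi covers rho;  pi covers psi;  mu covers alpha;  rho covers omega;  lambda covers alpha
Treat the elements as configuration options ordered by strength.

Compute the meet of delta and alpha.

Common lower bounds of {delta, alpha}: omega.
The greatest among these is omega.

omega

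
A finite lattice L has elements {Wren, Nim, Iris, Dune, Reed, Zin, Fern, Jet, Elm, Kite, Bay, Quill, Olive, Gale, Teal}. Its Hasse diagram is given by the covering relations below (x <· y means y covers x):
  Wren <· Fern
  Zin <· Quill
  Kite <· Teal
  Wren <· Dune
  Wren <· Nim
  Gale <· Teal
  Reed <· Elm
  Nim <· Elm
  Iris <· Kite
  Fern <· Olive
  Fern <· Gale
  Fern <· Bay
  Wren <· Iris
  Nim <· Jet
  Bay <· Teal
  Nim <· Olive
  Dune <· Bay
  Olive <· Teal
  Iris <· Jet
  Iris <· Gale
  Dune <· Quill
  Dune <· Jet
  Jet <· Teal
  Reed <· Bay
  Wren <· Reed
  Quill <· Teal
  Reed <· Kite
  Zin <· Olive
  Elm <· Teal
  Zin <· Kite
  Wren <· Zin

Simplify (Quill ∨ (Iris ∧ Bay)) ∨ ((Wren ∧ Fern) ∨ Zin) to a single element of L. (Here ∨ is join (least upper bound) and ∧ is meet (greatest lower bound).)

Quill

Iris ∧ Bay = Wren
Quill ∨ Wren = Quill
Wren ∧ Fern = Wren
Wren ∨ Zin = Zin
Quill ∨ Zin = Quill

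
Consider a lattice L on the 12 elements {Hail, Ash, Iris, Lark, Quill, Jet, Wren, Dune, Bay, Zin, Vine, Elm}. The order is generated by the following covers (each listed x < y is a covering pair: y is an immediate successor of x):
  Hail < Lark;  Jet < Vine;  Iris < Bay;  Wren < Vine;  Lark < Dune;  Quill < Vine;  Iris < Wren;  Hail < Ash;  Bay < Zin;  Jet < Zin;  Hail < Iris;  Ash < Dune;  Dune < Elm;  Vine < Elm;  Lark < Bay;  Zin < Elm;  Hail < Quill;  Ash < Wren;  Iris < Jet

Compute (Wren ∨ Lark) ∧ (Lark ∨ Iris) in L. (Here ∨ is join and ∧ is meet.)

Bay

Wren ∨ Lark = Elm
Lark ∨ Iris = Bay
Elm ∧ Bay = Bay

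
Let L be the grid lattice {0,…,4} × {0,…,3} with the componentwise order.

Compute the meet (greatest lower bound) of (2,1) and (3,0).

(2,0)

Common lower bounds of {(2,1), (3,0)}: (0,0), (1,0), (2,0).
The greatest among these is (2,0).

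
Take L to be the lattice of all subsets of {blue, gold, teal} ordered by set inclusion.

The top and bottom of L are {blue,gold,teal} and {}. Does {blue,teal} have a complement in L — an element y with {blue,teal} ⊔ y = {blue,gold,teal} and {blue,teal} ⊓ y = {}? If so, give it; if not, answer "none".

{gold}

Need y with {blue,teal} ∨ y = {blue,gold,teal} and {blue,teal} ∧ y = {}.
Checking each element gives: {gold}.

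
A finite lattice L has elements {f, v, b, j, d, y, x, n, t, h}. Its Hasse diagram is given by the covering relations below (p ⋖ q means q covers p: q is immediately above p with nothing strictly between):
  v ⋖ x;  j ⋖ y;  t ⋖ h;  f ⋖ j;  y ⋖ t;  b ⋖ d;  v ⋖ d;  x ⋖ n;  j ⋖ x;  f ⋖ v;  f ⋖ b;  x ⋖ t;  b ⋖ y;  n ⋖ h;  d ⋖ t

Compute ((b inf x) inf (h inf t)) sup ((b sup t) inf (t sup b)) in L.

t

b ∧ x = f
h ∧ t = t
f ∧ t = f
b ∨ t = t
t ∨ b = t
t ∧ t = t
f ∨ t = t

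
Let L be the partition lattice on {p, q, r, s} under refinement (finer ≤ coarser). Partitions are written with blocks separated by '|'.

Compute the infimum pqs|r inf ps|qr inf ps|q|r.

Common lower bounds of {pqs|r, ps|qr, ps|q|r}: ps|q|r, p|q|r|s.
The greatest among these is ps|q|r.

ps|q|r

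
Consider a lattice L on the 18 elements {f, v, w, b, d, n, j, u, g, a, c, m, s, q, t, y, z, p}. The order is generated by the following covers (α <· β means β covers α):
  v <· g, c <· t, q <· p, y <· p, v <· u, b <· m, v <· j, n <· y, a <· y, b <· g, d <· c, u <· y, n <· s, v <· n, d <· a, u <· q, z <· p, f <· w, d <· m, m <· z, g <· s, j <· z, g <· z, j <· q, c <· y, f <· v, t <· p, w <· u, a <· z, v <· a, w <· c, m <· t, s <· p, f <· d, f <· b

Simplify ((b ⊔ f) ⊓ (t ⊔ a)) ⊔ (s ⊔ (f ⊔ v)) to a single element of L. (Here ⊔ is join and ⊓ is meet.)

s

b ∨ f = b
t ∨ a = p
b ∧ p = b
f ∨ v = v
s ∨ v = s
b ∨ s = s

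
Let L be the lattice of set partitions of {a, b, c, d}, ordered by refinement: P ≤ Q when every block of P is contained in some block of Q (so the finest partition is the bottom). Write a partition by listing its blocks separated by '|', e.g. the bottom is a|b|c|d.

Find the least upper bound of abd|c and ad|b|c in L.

abd|c

The join of abd|c and ad|b|c merges any blocks that overlap across the partitions, giving abd|c.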